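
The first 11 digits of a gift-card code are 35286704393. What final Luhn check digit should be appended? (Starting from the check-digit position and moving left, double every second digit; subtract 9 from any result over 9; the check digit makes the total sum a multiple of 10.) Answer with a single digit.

2

Partial digits right→left: 3 9 3 4 0 7 6 8 2 5 3
Double every second digit counting from the check-digit position (so the 1st, 3rd, 5th, ... of the partial from the right).
  doubled (with −9 where >9): 6 6 0 3 4 6 → sum 25
  kept as-is: 9 4 7 8 5 → sum 33
Total = 25 + 33 = 58.
Check digit = (10 − (58 mod 10)) mod 10 = 2.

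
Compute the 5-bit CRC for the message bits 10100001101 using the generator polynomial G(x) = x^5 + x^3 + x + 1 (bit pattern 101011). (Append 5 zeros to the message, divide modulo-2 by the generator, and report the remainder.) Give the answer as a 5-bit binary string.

Append 5 zeros: 1010000110100000. Divide by 101011 (XOR where the leading bit is 1):
  pos 0: 101000 XOR 101011 = 000011
  pos 4: 110110 XOR 101011 = 011101
  pos 5: 111011 XOR 101011 = 010000
  pos 6: 100000 XOR 101011 = 001011
  pos 8: 101100 XOR 101011 = 000111
Remainder (last 5 bits) = 11100. This is the CRC / FCS.

11100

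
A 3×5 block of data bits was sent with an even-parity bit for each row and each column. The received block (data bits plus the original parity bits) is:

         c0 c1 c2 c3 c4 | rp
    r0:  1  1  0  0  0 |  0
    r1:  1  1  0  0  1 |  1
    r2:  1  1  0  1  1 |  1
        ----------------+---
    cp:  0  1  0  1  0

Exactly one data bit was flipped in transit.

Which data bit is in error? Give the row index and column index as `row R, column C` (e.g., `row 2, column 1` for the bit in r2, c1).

Recompute each row's even parity and compare to rp:
  r0: data parity 0, sent rp 0 → ok
  r1: data parity 1, sent rp 1 → ok
  r2: data parity 0, sent rp 1 → mismatch
Recompute each column's even parity and compare to cp:
  c0: data parity 1, sent cp 0 → mismatch
  c1: data parity 1, sent cp 1 → ok
  c2: data parity 0, sent cp 0 → ok
  c3: data parity 1, sent cp 1 → ok
  c4: data parity 0, sent cp 0 → ok
Exactly one row (r2) and one column (c0) fail → the flipped bit is at their intersection.

row 2, column 0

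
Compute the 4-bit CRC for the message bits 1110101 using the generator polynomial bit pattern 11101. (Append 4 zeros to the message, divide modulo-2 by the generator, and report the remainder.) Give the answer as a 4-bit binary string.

1101

Append 4 zeros: 11101010000. Divide by 11101 (XOR where the leading bit is 1):
  pos 0: 11101 XOR 11101 = 00000
  pos 6: 10000 XOR 11101 = 01101
Remainder (last 4 bits) = 1101. This is the CRC / FCS.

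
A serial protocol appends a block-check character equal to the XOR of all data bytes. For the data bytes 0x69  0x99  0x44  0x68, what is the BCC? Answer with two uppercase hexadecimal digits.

DC

XOR the bytes together:
  start with 0x69
  0x69 ⊕ 0x99 = 0xF0
  0xF0 ⊕ 0x44 = 0xB4
  0xB4 ⊕ 0x68 = 0xDC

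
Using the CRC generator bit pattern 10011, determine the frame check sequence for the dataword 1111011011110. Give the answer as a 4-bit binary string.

1010

Append 4 zeros: 11110110111100000. Divide by 10011 (XOR where the leading bit is 1):
  pos 0: 11110 XOR 10011 = 01101
  pos 1: 11011 XOR 10011 = 01000
  pos 2: 10001 XOR 10011 = 00010
  pos 5: 10011 XOR 10011 = 00000
  pos 10: 11000 XOR 10011 = 01011
  pos 11: 10110 XOR 10011 = 00101
Remainder (last 4 bits) = 1010. This is the CRC / FCS.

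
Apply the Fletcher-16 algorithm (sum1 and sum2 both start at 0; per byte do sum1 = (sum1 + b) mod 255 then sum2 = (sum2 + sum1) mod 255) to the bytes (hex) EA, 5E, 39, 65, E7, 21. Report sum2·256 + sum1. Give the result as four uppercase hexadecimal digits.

5FF0

Running sums (mod 255):
  after byte 0 (EA): sum1=234, sum2=234
  after byte 1 (5E): sum1=73, sum2=52
  after byte 2 (39): sum1=130, sum2=182
  after byte 3 (65): sum1=231, sum2=158
  after byte 4 (E7): sum1=207, sum2=110
  after byte 5 (21): sum1=240, sum2=95
Checksum = sum2·256 + sum1 = 95·256 + 240 = 24560 = 0x5FF0.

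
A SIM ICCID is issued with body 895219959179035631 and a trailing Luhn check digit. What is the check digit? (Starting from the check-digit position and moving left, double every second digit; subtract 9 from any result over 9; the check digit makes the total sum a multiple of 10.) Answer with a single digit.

8

Partial digits right→left: 1 3 6 5 3 0 9 7 1 9 5 9 9 1 2 5 9 8
Double every second digit counting from the check-digit position (so the 1st, 3rd, 5th, ... of the partial from the right).
  doubled (with −9 where >9): 2 3 6 9 2 1 9 4 9 → sum 45
  kept as-is: 3 5 0 7 9 9 1 5 8 → sum 47
Total = 45 + 47 = 92.
Check digit = (10 − (92 mod 10)) mod 10 = 8.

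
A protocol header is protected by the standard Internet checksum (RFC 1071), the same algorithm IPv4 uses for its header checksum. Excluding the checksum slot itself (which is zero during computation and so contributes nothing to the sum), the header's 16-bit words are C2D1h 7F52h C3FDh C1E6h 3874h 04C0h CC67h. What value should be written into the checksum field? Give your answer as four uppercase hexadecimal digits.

2E5B

One's-complement addition (fold any carry out of bit 15 back into bit 0):
  0xC2D1 + 0x7F52 = 0x14223 → wrap carry → 0x4224
  0x4224 + 0xC3FD = 0x10621 → wrap carry → 0x0622
  0x0622 + 0xC1E6 = 0x0C808
  0xC808 + 0x3874 = 0x1007C → wrap carry → 0x007D
  0x007D + 0x04C0 = 0x0053D
  0x053D + 0xCC67 = 0x0D1A4
One's-complement sum = 0xD1A4.
Checksum = ~0xD1A4 & 0xFFFF = 0x2E5B.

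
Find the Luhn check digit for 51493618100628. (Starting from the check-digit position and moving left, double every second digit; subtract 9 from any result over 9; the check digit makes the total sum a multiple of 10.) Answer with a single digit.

3

Partial digits right→left: 8 2 6 0 0 1 8 1 6 3 9 4 1 5
Double every second digit counting from the check-digit position (so the 1st, 3rd, 5th, ... of the partial from the right).
  doubled (with −9 where >9): 7 3 0 7 3 9 2 → sum 31
  kept as-is: 2 0 1 1 3 4 5 → sum 16
Total = 31 + 16 = 47.
Check digit = (10 − (47 mod 10)) mod 10 = 3.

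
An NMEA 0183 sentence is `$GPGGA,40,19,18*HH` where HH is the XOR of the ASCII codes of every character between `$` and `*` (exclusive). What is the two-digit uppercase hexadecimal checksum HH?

7F

XOR the ASCII codes of the payload characters:
  'G' = 0x47 → acc = 0x47
  'P' = 0x50 → acc = 0x17
  'G' = 0x47 → acc = 0x50
  'G' = 0x47 → acc = 0x17
  'A' = 0x41 → acc = 0x56
  ',' = 0x2C → acc = 0x7A
  '4' = 0x34 → acc = 0x4E
  '0' = 0x30 → acc = 0x7E
  ',' = 0x2C → acc = 0x52
  '1' = 0x31 → acc = 0x63
  '9' = 0x39 → acc = 0x5A
  ',' = 0x2C → acc = 0x76
  '1' = 0x31 → acc = 0x47
  '8' = 0x38 → acc = 0x7F
Checksum = 0x7F.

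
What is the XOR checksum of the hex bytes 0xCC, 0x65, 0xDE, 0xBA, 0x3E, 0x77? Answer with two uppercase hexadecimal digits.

84

XOR the bytes together:
  start with 0xCC
  0xCC ⊕ 0x65 = 0xA9
  0xA9 ⊕ 0xDE = 0x77
  0x77 ⊕ 0xBA = 0xCD
  0xCD ⊕ 0x3E = 0xF3
  0xF3 ⊕ 0x77 = 0x84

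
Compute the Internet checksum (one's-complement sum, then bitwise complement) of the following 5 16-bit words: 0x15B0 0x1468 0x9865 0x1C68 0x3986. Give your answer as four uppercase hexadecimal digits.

E793

One's-complement addition (fold any carry out of bit 15 back into bit 0):
  0x15B0 + 0x1468 = 0x02A18
  0x2A18 + 0x9865 = 0x0C27D
  0xC27D + 0x1C68 = 0x0DEE5
  0xDEE5 + 0x3986 = 0x1186B → wrap carry → 0x186C
One's-complement sum = 0x186C.
Checksum = ~0x186C & 0xFFFF = 0xE793.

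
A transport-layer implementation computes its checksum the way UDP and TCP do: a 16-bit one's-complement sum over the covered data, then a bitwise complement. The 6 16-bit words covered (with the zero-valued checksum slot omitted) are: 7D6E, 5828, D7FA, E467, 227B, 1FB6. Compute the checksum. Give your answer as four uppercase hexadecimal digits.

2BD5

One's-complement addition (fold any carry out of bit 15 back into bit 0):
  0x7D6E + 0x5828 = 0x0D596
  0xD596 + 0xD7FA = 0x1AD90 → wrap carry → 0xAD91
  0xAD91 + 0xE467 = 0x191F8 → wrap carry → 0x91F9
  0x91F9 + 0x227B = 0x0B474
  0xB474 + 0x1FB6 = 0x0D42A
One's-complement sum = 0xD42A.
Checksum = ~0xD42A & 0xFFFF = 0x2BD5.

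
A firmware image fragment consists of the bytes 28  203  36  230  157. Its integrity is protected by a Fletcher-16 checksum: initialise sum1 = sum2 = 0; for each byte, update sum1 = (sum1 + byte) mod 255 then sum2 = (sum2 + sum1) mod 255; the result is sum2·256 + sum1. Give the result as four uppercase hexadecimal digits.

Running sums (mod 255):
  after byte 0 (28): sum1=28, sum2=28
  after byte 1 (203): sum1=231, sum2=4
  after byte 2 (36): sum1=12, sum2=16
  after byte 3 (230): sum1=242, sum2=3
  after byte 4 (157): sum1=144, sum2=147
Checksum = sum2·256 + sum1 = 147·256 + 144 = 37776 = 0x9390.

9390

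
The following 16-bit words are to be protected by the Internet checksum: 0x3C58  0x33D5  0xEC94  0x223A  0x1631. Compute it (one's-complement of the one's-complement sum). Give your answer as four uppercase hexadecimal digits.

6AD2

One's-complement addition (fold any carry out of bit 15 back into bit 0):
  0x3C58 + 0x33D5 = 0x0702D
  0x702D + 0xEC94 = 0x15CC1 → wrap carry → 0x5CC2
  0x5CC2 + 0x223A = 0x07EFC
  0x7EFC + 0x1631 = 0x0952D
One's-complement sum = 0x952D.
Checksum = ~0x952D & 0xFFFF = 0x6AD2.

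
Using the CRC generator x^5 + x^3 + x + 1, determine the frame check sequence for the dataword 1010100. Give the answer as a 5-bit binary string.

Append 5 zeros: 101010000000. Divide by 101011 (XOR where the leading bit is 1):
  pos 0: 101010 XOR 101011 = 000001
  pos 5: 100000 XOR 101011 = 001011
Remainder (last 5 bits) = 10110. This is the CRC / FCS.

10110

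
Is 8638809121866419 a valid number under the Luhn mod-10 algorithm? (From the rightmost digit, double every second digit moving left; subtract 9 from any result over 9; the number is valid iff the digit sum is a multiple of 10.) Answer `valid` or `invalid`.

From the right, keep odd positions and double even positions (subtract 9 from any doubled value over 9):
  doubled (positions 2,4,...): 2 3 7 4 9 7 6 7 → sum 45
  kept (positions 1,3,...): 9 4 6 1 1 0 8 6 → sum 35
Total = 80.
80 mod 10 = 0, so the number is valid.

valid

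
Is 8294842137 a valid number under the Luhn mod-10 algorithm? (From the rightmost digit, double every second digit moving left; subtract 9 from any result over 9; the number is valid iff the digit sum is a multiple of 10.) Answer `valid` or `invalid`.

From the right, keep odd positions and double even positions (subtract 9 from any doubled value over 9):
  doubled (positions 2,4,...): 6 4 7 9 7 → sum 33
  kept (positions 1,3,...): 7 1 4 4 2 → sum 18
Total = 51.
51 mod 10 = 1, so the number is invalid.

invalid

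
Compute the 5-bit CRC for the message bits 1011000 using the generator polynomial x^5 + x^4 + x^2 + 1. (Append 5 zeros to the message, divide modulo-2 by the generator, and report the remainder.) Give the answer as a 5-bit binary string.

00001

Append 5 zeros: 101100000000. Divide by 110101 (XOR where the leading bit is 1):
  pos 0: 101100 XOR 110101 = 011001
  pos 1: 110010 XOR 110101 = 000111
  pos 4: 111000 XOR 110101 = 001101
  pos 6: 110100 XOR 110101 = 000001
Remainder (last 5 bits) = 00001. This is the CRC / FCS.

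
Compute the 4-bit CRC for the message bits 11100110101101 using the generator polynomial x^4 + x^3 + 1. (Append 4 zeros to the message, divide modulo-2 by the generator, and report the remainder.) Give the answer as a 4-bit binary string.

Append 4 zeros: 111001101011010000. Divide by 11001 (XOR where the leading bit is 1):
  pos 0: 11100 XOR 11001 = 00101
  pos 2: 10111 XOR 11001 = 01110
  pos 3: 11100 XOR 11001 = 00101
  pos 5: 10110 XOR 11001 = 01111
  pos 6: 11111 XOR 11001 = 00110
  pos 8: 11010 XOR 11001 = 00011
  pos 11: 11100 XOR 11001 = 00101
  pos 13: 10100 XOR 11001 = 01101
Remainder (last 4 bits) = 1101. This is the CRC / FCS.

1101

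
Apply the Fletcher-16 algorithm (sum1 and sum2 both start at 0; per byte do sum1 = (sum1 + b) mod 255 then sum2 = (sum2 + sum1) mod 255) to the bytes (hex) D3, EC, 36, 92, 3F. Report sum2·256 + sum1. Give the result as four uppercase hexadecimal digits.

Running sums (mod 255):
  after byte 0 (D3): sum1=211, sum2=211
  after byte 1 (EC): sum1=192, sum2=148
  after byte 2 (36): sum1=246, sum2=139
  after byte 3 (92): sum1=137, sum2=21
  after byte 4 (3F): sum1=200, sum2=221
Checksum = sum2·256 + sum1 = 221·256 + 200 = 56776 = 0xDDC8.

DDC8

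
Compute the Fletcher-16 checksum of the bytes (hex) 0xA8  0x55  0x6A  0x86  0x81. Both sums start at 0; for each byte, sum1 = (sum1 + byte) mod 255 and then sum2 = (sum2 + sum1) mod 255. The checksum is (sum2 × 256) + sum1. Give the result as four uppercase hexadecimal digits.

Running sums (mod 255):
  after byte 0 (0xA8): sum1=168, sum2=168
  after byte 1 (0x55): sum1=253, sum2=166
  after byte 2 (0x6A): sum1=104, sum2=15
  after byte 3 (0x86): sum1=238, sum2=253
  after byte 4 (0x81): sum1=112, sum2=110
Checksum = sum2·256 + sum1 = 110·256 + 112 = 28272 = 0x6E70.

6E70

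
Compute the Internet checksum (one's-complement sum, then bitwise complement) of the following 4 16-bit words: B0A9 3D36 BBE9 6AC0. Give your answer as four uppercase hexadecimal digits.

EB75

One's-complement addition (fold any carry out of bit 15 back into bit 0):
  0xB0A9 + 0x3D36 = 0x0EDDF
  0xEDDF + 0xBBE9 = 0x1A9C8 → wrap carry → 0xA9C9
  0xA9C9 + 0x6AC0 = 0x11489 → wrap carry → 0x148A
One's-complement sum = 0x148A.
Checksum = ~0x148A & 0xFFFF = 0xEB75.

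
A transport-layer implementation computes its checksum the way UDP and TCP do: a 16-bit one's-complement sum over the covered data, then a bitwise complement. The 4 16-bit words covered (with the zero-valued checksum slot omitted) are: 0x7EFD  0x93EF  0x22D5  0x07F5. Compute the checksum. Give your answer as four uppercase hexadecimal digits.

C248

One's-complement addition (fold any carry out of bit 15 back into bit 0):
  0x7EFD + 0x93EF = 0x112EC → wrap carry → 0x12ED
  0x12ED + 0x22D5 = 0x035C2
  0x35C2 + 0x07F5 = 0x03DB7
One's-complement sum = 0x3DB7.
Checksum = ~0x3DB7 & 0xFFFF = 0xC248.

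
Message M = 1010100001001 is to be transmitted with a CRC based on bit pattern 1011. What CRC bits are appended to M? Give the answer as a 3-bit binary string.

Append 3 zeros: 1010100001001000. Divide by 1011 (XOR where the leading bit is 1):
  pos 0: 1010 XOR 1011 = 0001
  pos 3: 1100 XOR 1011 = 0111
  pos 4: 1110 XOR 1011 = 0101
  pos 5: 1010 XOR 1011 = 0001
  pos 8: 1100 XOR 1011 = 0111
  pos 9: 1111 XOR 1011 = 0100
  pos 10: 1000 XOR 1011 = 0011
  pos 12: 1100 XOR 1011 = 0111
Remainder (last 3 bits) = 111. This is the CRC / FCS.

111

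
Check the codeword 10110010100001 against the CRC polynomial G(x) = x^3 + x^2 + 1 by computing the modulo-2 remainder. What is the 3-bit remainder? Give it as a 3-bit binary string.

111

Modulo-2 division of 10110010100001 by 1101:
  pos 0: 1011 XOR 1101 = 0110
  pos 1: 1100 XOR 1101 = 0001
  pos 4: 1010 XOR 1101 = 0111
  pos 5: 1111 XOR 1101 = 0010
  pos 7: 1000 XOR 1101 = 0101
  pos 8: 1010 XOR 1101 = 0111
  pos 9: 1110 XOR 1101 = 0011
Remainder = 111 (nonzero — an error is detected).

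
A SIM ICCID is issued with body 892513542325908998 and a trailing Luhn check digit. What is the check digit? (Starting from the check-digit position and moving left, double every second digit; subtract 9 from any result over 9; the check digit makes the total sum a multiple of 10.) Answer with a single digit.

Partial digits right→left: 8 9 9 8 0 9 5 2 3 2 4 5 3 1 5 2 9 8
Double every second digit counting from the check-digit position (so the 1st, 3rd, 5th, ... of the partial from the right).
  doubled (with −9 where >9): 7 9 0 1 6 8 6 1 9 → sum 47
  kept as-is: 9 8 9 2 2 5 1 2 8 → sum 46
Total = 47 + 46 = 93.
Check digit = (10 − (93 mod 10)) mod 10 = 7.

7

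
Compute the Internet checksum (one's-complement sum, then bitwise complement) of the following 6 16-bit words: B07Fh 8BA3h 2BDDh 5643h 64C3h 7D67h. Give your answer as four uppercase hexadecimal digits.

5F91

One's-complement addition (fold any carry out of bit 15 back into bit 0):
  0xB07F + 0x8BA3 = 0x13C22 → wrap carry → 0x3C23
  0x3C23 + 0x2BDD = 0x06800
  0x6800 + 0x5643 = 0x0BE43
  0xBE43 + 0x64C3 = 0x12306 → wrap carry → 0x2307
  0x2307 + 0x7D67 = 0x0A06E
One's-complement sum = 0xA06E.
Checksum = ~0xA06E & 0xFFFF = 0x5F91.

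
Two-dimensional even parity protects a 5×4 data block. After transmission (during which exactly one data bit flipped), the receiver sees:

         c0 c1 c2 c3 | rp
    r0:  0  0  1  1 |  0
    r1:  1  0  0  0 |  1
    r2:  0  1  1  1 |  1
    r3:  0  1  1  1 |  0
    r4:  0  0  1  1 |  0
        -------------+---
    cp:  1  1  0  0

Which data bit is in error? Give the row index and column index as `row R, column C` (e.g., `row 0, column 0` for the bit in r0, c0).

row 3, column 1

Recompute each row's even parity and compare to rp:
  r0: data parity 0, sent rp 0 → ok
  r1: data parity 1, sent rp 1 → ok
  r2: data parity 1, sent rp 1 → ok
  r3: data parity 1, sent rp 0 → mismatch
  r4: data parity 0, sent rp 0 → ok
Recompute each column's even parity and compare to cp:
  c0: data parity 1, sent cp 1 → ok
  c1: data parity 0, sent cp 1 → mismatch
  c2: data parity 0, sent cp 0 → ok
  c3: data parity 0, sent cp 0 → ok
Exactly one row (r3) and one column (c1) fail → the flipped bit is at their intersection.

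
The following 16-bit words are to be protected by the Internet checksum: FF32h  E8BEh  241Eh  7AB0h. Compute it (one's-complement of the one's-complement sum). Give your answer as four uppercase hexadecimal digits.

793F

One's-complement addition (fold any carry out of bit 15 back into bit 0):
  0xFF32 + 0xE8BE = 0x1E7F0 → wrap carry → 0xE7F1
  0xE7F1 + 0x241E = 0x10C0F → wrap carry → 0x0C10
  0x0C10 + 0x7AB0 = 0x086C0
One's-complement sum = 0x86C0.
Checksum = ~0x86C0 & 0xFFFF = 0x793F.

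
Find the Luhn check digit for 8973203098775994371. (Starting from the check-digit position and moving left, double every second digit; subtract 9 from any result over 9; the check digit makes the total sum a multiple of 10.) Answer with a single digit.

9

Partial digits right→left: 1 7 3 4 9 9 5 7 7 8 9 0 3 0 2 3 7 9 8
Double every second digit counting from the check-digit position (so the 1st, 3rd, 5th, ... of the partial from the right).
  doubled (with −9 where >9): 2 6 9 1 5 9 6 4 5 7 → sum 54
  kept as-is: 7 4 9 7 8 0 0 3 9 → sum 47
Total = 54 + 47 = 101.
Check digit = (10 − (101 mod 10)) mod 10 = 9.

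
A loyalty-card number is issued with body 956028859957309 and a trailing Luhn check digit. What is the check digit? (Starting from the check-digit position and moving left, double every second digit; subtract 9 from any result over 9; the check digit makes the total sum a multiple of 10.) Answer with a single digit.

8

Partial digits right→left: 9 0 3 7 5 9 9 5 8 8 2 0 6 5 9
Double every second digit counting from the check-digit position (so the 1st, 3rd, 5th, ... of the partial from the right).
  doubled (with −9 where >9): 9 6 1 9 7 4 3 9 → sum 48
  kept as-is: 0 7 9 5 8 0 5 → sum 34
Total = 48 + 34 = 82.
Check digit = (10 − (82 mod 10)) mod 10 = 8.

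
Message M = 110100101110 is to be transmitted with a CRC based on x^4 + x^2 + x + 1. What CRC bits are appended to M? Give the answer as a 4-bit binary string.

Append 4 zeros: 1101001011100000. Divide by 10111 (XOR where the leading bit is 1):
  pos 0: 11010 XOR 10111 = 01101
  pos 1: 11010 XOR 10111 = 01101
  pos 2: 11011 XOR 10111 = 01100
  pos 3: 11000 XOR 10111 = 01111
  pos 4: 11111 XOR 10111 = 01000
  pos 5: 10001 XOR 10111 = 00110
  pos 7: 11010 XOR 10111 = 01101
  pos 8: 11010 XOR 10111 = 01101
  pos 9: 11010 XOR 10111 = 01101
  pos 10: 11010 XOR 10111 = 01101
  pos 11: 11010 XOR 10111 = 01101
Remainder (last 4 bits) = 1101. This is the CRC / FCS.

1101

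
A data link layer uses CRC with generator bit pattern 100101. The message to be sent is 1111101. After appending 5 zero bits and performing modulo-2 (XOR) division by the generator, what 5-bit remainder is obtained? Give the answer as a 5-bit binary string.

10000

Append 5 zeros: 111110100000. Divide by 100101 (XOR where the leading bit is 1):
  pos 0: 111110 XOR 100101 = 011011
  pos 1: 110111 XOR 100101 = 010010
  pos 2: 100100 XOR 100101 = 000001
Remainder (last 5 bits) = 10000. This is the CRC / FCS.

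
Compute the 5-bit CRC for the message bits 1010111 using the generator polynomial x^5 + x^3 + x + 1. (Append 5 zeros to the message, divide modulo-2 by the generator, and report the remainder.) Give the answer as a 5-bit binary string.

Append 5 zeros: 101011100000. Divide by 101011 (XOR where the leading bit is 1):
  pos 0: 101011 XOR 101011 = 000000
  pos 6: 100000 XOR 101011 = 001011
Remainder (last 5 bits) = 01011. This is the CRC / FCS.

01011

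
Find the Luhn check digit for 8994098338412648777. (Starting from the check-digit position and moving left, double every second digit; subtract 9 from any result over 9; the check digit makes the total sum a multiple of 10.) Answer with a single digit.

6

Partial digits right→left: 7 7 7 8 4 6 2 1 4 8 3 3 8 9 0 4 9 9 8
Double every second digit counting from the check-digit position (so the 1st, 3rd, 5th, ... of the partial from the right).
  doubled (with −9 where >9): 5 5 8 4 8 6 7 0 9 7 → sum 59
  kept as-is: 7 8 6 1 8 3 9 4 9 → sum 55
Total = 59 + 55 = 114.
Check digit = (10 − (114 mod 10)) mod 10 = 6.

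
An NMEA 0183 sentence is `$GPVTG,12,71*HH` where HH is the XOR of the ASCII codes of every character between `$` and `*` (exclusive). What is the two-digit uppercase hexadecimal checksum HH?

XOR the ASCII codes of the payload characters:
  'G' = 0x47 → acc = 0x47
  'P' = 0x50 → acc = 0x17
  'V' = 0x56 → acc = 0x41
  'T' = 0x54 → acc = 0x15
  'G' = 0x47 → acc = 0x52
  ',' = 0x2C → acc = 0x7E
  '1' = 0x31 → acc = 0x4F
  '2' = 0x32 → acc = 0x7D
  ',' = 0x2C → acc = 0x51
  '7' = 0x37 → acc = 0x66
  '1' = 0x31 → acc = 0x57
Checksum = 0x57.

57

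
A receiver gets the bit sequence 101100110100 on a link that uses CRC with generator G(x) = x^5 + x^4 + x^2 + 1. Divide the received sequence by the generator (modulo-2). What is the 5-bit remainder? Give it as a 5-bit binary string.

Modulo-2 division of 101100110100 by 110101:
  pos 0: 101100 XOR 110101 = 011001
  pos 1: 110011 XOR 110101 = 000110
  pos 4: 110101 XOR 110101 = 000000
Remainder = 00000 (zero — the frame passes the CRC check).

00000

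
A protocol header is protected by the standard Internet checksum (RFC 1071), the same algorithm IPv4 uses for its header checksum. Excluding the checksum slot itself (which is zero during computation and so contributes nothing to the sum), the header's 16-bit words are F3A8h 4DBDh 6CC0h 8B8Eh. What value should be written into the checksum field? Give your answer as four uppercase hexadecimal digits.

One's-complement addition (fold any carry out of bit 15 back into bit 0):
  0xF3A8 + 0x4DBD = 0x14165 → wrap carry → 0x4166
  0x4166 + 0x6CC0 = 0x0AE26
  0xAE26 + 0x8B8E = 0x139B4 → wrap carry → 0x39B5
One's-complement sum = 0x39B5.
Checksum = ~0x39B5 & 0xFFFF = 0xC64A.

C64A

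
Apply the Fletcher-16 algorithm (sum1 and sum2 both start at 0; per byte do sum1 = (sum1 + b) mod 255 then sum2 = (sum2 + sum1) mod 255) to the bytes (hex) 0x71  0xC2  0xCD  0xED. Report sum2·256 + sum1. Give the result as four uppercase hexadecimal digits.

97EF

Running sums (mod 255):
  after byte 0 (0x71): sum1=113, sum2=113
  after byte 1 (0xC2): sum1=52, sum2=165
  after byte 2 (0xCD): sum1=2, sum2=167
  after byte 3 (0xED): sum1=239, sum2=151
Checksum = sum2·256 + sum1 = 151·256 + 239 = 38895 = 0x97EF.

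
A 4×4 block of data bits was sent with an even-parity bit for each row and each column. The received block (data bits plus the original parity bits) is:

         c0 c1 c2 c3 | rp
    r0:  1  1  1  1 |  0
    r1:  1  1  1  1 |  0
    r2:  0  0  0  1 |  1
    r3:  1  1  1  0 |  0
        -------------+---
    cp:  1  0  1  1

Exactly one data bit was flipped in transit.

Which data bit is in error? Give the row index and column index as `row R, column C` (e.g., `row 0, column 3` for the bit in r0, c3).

row 3, column 1

Recompute each row's even parity and compare to rp:
  r0: data parity 0, sent rp 0 → ok
  r1: data parity 0, sent rp 0 → ok
  r2: data parity 1, sent rp 1 → ok
  r3: data parity 1, sent rp 0 → mismatch
Recompute each column's even parity and compare to cp:
  c0: data parity 1, sent cp 1 → ok
  c1: data parity 1, sent cp 0 → mismatch
  c2: data parity 1, sent cp 1 → ok
  c3: data parity 1, sent cp 1 → ok
Exactly one row (r3) and one column (c1) fail → the flipped bit is at their intersection.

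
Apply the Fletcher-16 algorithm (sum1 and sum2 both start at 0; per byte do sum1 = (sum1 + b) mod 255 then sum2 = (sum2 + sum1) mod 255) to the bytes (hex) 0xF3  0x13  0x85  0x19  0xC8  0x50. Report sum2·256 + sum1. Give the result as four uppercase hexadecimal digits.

Running sums (mod 255):
  after byte 0 (0xF3): sum1=243, sum2=243
  after byte 1 (0x13): sum1=7, sum2=250
  after byte 2 (0x85): sum1=140, sum2=135
  after byte 3 (0x19): sum1=165, sum2=45
  after byte 4 (0xC8): sum1=110, sum2=155
  after byte 5 (0x50): sum1=190, sum2=90
Checksum = sum2·256 + sum1 = 90·256 + 190 = 23230 = 0x5ABE.

5ABE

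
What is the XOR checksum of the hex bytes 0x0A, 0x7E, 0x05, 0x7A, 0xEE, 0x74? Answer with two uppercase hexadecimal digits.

91

XOR the bytes together:
  start with 0x0A
  0x0A ⊕ 0x7E = 0x74
  0x74 ⊕ 0x05 = 0x71
  0x71 ⊕ 0x7A = 0x0B
  0x0B ⊕ 0xEE = 0xE5
  0xE5 ⊕ 0x74 = 0x91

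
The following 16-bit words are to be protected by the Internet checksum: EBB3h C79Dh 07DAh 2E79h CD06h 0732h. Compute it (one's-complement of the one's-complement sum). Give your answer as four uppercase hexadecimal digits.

4222

One's-complement addition (fold any carry out of bit 15 back into bit 0):
  0xEBB3 + 0xC79D = 0x1B350 → wrap carry → 0xB351
  0xB351 + 0x07DA = 0x0BB2B
  0xBB2B + 0x2E79 = 0x0E9A4
  0xE9A4 + 0xCD06 = 0x1B6AA → wrap carry → 0xB6AB
  0xB6AB + 0x0732 = 0x0BDDD
One's-complement sum = 0xBDDD.
Checksum = ~0xBDDD & 0xFFFF = 0x4222.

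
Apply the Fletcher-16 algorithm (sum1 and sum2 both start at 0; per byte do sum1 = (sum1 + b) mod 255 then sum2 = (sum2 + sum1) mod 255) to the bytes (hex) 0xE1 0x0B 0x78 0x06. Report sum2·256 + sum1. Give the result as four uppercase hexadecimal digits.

Running sums (mod 255):
  after byte 0 (0xE1): sum1=225, sum2=225
  after byte 1 (0x0B): sum1=236, sum2=206
  after byte 2 (0x78): sum1=101, sum2=52
  after byte 3 (0x06): sum1=107, sum2=159
Checksum = sum2·256 + sum1 = 159·256 + 107 = 40811 = 0x9F6B.

9F6B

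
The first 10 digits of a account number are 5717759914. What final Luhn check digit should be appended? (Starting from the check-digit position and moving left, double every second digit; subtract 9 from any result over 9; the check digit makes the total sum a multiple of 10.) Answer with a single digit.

Partial digits right→left: 4 1 9 9 5 7 7 1 7 5
Double every second digit counting from the check-digit position (so the 1st, 3rd, 5th, ... of the partial from the right).
  doubled (with −9 where >9): 8 9 1 5 5 → sum 28
  kept as-is: 1 9 7 1 5 → sum 23
Total = 28 + 23 = 51.
Check digit = (10 − (51 mod 10)) mod 10 = 9.

9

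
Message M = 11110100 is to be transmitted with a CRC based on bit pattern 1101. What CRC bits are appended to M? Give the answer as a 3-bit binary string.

Append 3 zeros: 11110100000. Divide by 1101 (XOR where the leading bit is 1):
  pos 0: 1111 XOR 1101 = 0010
  pos 2: 1001 XOR 1101 = 0100
  pos 3: 1000 XOR 1101 = 0101
  pos 4: 1010 XOR 1101 = 0111
  pos 5: 1110 XOR 1101 = 0011
  pos 7: 1100 XOR 1101 = 0001
Remainder (last 3 bits) = 001. This is the CRC / FCS.

001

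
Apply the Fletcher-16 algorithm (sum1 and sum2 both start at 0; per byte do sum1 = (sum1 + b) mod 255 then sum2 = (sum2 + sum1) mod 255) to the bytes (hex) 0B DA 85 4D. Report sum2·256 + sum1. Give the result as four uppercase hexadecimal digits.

15B8

Running sums (mod 255):
  after byte 0 (0B): sum1=11, sum2=11
  after byte 1 (DA): sum1=229, sum2=240
  after byte 2 (85): sum1=107, sum2=92
  after byte 3 (4D): sum1=184, sum2=21
Checksum = sum2·256 + sum1 = 21·256 + 184 = 5560 = 0x15B8.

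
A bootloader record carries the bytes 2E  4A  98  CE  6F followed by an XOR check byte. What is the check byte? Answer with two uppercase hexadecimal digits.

XOR the bytes together:
  start with 0x2E
  0x2E ⊕ 0x4A = 0x64
  0x64 ⊕ 0x98 = 0xFC
  0xFC ⊕ 0xCE = 0x32
  0x32 ⊕ 0x6F = 0x5D

5D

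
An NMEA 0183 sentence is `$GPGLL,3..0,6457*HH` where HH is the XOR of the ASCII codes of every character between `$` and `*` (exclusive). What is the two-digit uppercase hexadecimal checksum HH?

53

XOR the ASCII codes of the payload characters:
  'G' = 0x47 → acc = 0x47
  'P' = 0x50 → acc = 0x17
  'G' = 0x47 → acc = 0x50
  'L' = 0x4C → acc = 0x1C
  'L' = 0x4C → acc = 0x50
  ',' = 0x2C → acc = 0x7C
  '3' = 0x33 → acc = 0x4F
  '.' = 0x2E → acc = 0x61
  '.' = 0x2E → acc = 0x4F
  '0' = 0x30 → acc = 0x7F
  ',' = 0x2C → acc = 0x53
  '6' = 0x36 → acc = 0x65
  '4' = 0x34 → acc = 0x51
  '5' = 0x35 → acc = 0x64
  '7' = 0x37 → acc = 0x53
Checksum = 0x53.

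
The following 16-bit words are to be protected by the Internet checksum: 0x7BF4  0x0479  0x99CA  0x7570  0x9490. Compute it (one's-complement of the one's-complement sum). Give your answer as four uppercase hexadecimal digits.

DBC6

One's-complement addition (fold any carry out of bit 15 back into bit 0):
  0x7BF4 + 0x0479 = 0x0806D
  0x806D + 0x99CA = 0x11A37 → wrap carry → 0x1A38
  0x1A38 + 0x7570 = 0x08FA8
  0x8FA8 + 0x9490 = 0x12438 → wrap carry → 0x2439
One's-complement sum = 0x2439.
Checksum = ~0x2439 & 0xFFFF = 0xDBC6.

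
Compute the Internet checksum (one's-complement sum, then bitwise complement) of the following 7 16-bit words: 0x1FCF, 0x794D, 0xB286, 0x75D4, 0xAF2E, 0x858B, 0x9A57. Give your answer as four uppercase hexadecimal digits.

One's-complement addition (fold any carry out of bit 15 back into bit 0):
  0x1FCF + 0x794D = 0x0991C
  0x991C + 0xB286 = 0x14BA2 → wrap carry → 0x4BA3
  0x4BA3 + 0x75D4 = 0x0C177
  0xC177 + 0xAF2E = 0x170A5 → wrap carry → 0x70A6
  0x70A6 + 0x858B = 0x0F631
  0xF631 + 0x9A57 = 0x19088 → wrap carry → 0x9089
One's-complement sum = 0x9089.
Checksum = ~0x9089 & 0xFFFF = 0x6F76.

6F76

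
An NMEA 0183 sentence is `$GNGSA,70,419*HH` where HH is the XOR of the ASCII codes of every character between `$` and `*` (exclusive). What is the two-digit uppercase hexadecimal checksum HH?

XOR the ASCII codes of the payload characters:
  'G' = 0x47 → acc = 0x47
  'N' = 0x4E → acc = 0x09
  'G' = 0x47 → acc = 0x4E
  'S' = 0x53 → acc = 0x1D
  'A' = 0x41 → acc = 0x5C
  ',' = 0x2C → acc = 0x70
  '7' = 0x37 → acc = 0x47
  '0' = 0x30 → acc = 0x77
  ',' = 0x2C → acc = 0x5B
  '4' = 0x34 → acc = 0x6F
  '1' = 0x31 → acc = 0x5E
  '9' = 0x39 → acc = 0x67
Checksum = 0x67.

67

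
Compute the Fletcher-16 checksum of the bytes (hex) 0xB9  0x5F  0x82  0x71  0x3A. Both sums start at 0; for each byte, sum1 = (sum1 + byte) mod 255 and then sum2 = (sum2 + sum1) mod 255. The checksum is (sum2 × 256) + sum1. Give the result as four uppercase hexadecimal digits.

Running sums (mod 255):
  after byte 0 (0xB9): sum1=185, sum2=185
  after byte 1 (0x5F): sum1=25, sum2=210
  after byte 2 (0x82): sum1=155, sum2=110
  after byte 3 (0x71): sum1=13, sum2=123
  after byte 4 (0x3A): sum1=71, sum2=194
Checksum = sum2·256 + sum1 = 194·256 + 71 = 49735 = 0xC247.

C247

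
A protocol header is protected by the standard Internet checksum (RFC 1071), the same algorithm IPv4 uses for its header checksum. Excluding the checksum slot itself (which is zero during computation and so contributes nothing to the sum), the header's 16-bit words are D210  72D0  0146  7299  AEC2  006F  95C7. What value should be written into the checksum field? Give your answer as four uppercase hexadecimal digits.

One's-complement addition (fold any carry out of bit 15 back into bit 0):
  0xD210 + 0x72D0 = 0x144E0 → wrap carry → 0x44E1
  0x44E1 + 0x0146 = 0x04627
  0x4627 + 0x7299 = 0x0B8C0
  0xB8C0 + 0xAEC2 = 0x16782 → wrap carry → 0x6783
  0x6783 + 0x006F = 0x067F2
  0x67F2 + 0x95C7 = 0x0FDB9
One's-complement sum = 0xFDB9.
Checksum = ~0xFDB9 & 0xFFFF = 0x0246.

0246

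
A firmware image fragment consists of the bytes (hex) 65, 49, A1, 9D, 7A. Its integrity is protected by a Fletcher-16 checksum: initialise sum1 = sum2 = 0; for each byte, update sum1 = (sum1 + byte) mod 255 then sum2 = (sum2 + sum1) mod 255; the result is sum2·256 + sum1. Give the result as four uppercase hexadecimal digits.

BA68

Running sums (mod 255):
  after byte 0 (65): sum1=101, sum2=101
  after byte 1 (49): sum1=174, sum2=20
  after byte 2 (A1): sum1=80, sum2=100
  after byte 3 (9D): sum1=237, sum2=82
  after byte 4 (7A): sum1=104, sum2=186
Checksum = sum2·256 + sum1 = 186·256 + 104 = 47720 = 0xBA68.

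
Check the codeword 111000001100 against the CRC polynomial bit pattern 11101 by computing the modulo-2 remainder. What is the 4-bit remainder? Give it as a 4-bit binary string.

Modulo-2 division of 111000001100 by 11101:
  pos 0: 11100 XOR 11101 = 00001
  pos 4: 10001 XOR 11101 = 01100
  pos 5: 11001 XOR 11101 = 00100
  pos 7: 10000 XOR 11101 = 01101
Remainder = 1101 (nonzero — an error is detected).

1101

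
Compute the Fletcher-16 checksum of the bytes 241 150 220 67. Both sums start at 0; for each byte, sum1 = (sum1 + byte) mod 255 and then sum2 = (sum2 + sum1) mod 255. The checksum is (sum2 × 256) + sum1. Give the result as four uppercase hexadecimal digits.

Running sums (mod 255):
  after byte 0 (241): sum1=241, sum2=241
  after byte 1 (150): sum1=136, sum2=122
  after byte 2 (220): sum1=101, sum2=223
  after byte 3 (67): sum1=168, sum2=136
Checksum = sum2·256 + sum1 = 136·256 + 168 = 34984 = 0x88A8.

88A8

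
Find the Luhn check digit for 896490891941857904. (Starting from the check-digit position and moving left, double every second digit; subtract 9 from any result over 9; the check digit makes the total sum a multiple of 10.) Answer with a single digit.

4

Partial digits right→left: 4 0 9 7 5 8 1 4 9 1 9 8 0 9 4 6 9 8
Double every second digit counting from the check-digit position (so the 1st, 3rd, 5th, ... of the partial from the right).
  doubled (with −9 where >9): 8 9 1 2 9 9 0 8 9 → sum 55
  kept as-is: 0 7 8 4 1 8 9 6 8 → sum 51
Total = 55 + 51 = 106.
Check digit = (10 − (106 mod 10)) mod 10 = 4.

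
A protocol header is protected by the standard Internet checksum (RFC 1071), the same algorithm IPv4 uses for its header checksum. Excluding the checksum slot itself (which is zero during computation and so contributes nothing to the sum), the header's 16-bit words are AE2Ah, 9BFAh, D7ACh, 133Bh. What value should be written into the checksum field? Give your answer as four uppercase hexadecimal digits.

CAF2

One's-complement addition (fold any carry out of bit 15 back into bit 0):
  0xAE2A + 0x9BFA = 0x14A24 → wrap carry → 0x4A25
  0x4A25 + 0xD7AC = 0x121D1 → wrap carry → 0x21D2
  0x21D2 + 0x133B = 0x0350D
One's-complement sum = 0x350D.
Checksum = ~0x350D & 0xFFFF = 0xCAF2.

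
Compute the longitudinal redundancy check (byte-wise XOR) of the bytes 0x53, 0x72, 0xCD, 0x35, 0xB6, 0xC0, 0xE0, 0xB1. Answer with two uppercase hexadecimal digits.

XOR the bytes together:
  start with 0x53
  0x53 ⊕ 0x72 = 0x21
  0x21 ⊕ 0xCD = 0xEC
  0xEC ⊕ 0x35 = 0xD9
  0xD9 ⊕ 0xB6 = 0x6F
  0x6F ⊕ 0xC0 = 0xAF
  0xAF ⊕ 0xE0 = 0x4F
  0x4F ⊕ 0xB1 = 0xFE

FE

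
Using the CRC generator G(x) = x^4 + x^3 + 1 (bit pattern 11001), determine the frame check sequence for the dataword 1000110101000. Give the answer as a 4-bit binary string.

1110

Append 4 zeros: 10001101010000000. Divide by 11001 (XOR where the leading bit is 1):
  pos 0: 10001 XOR 11001 = 01000
  pos 1: 10001 XOR 11001 = 01000
  pos 2: 10000 XOR 11001 = 01001
  pos 3: 10011 XOR 11001 = 01010
  pos 4: 10100 XOR 11001 = 01101
  pos 5: 11011 XOR 11001 = 00010
  pos 8: 10000 XOR 11001 = 01001
  pos 9: 10010 XOR 11001 = 01011
  pos 10: 10110 XOR 11001 = 01111
  pos 11: 11110 XOR 11001 = 00111
Remainder (last 4 bits) = 1110. This is the CRC / FCS.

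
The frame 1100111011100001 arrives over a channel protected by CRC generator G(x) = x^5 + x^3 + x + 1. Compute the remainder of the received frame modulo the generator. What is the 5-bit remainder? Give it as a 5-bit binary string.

01101

Modulo-2 division of 1100111011100001 by 101011:
  pos 0: 110011 XOR 101011 = 011000
  pos 1: 110001 XOR 101011 = 011010
  pos 2: 110100 XOR 101011 = 011111
  pos 3: 111111 XOR 101011 = 010100
  pos 4: 101001 XOR 101011 = 000010
  pos 8: 101000 XOR 101011 = 000011
Remainder = 01101 (nonzero — an error is detected).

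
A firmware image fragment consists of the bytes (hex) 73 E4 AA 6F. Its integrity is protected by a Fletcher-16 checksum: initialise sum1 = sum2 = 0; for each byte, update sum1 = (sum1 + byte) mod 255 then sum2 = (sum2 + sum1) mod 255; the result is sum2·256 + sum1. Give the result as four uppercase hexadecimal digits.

4172

Running sums (mod 255):
  after byte 0 (73): sum1=115, sum2=115
  after byte 1 (E4): sum1=88, sum2=203
  after byte 2 (AA): sum1=3, sum2=206
  after byte 3 (6F): sum1=114, sum2=65
Checksum = sum2·256 + sum1 = 65·256 + 114 = 16754 = 0x4172.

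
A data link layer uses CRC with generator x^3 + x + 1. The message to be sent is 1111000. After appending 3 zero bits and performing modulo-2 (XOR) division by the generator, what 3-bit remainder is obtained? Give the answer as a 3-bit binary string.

Append 3 zeros: 1111000000. Divide by 1011 (XOR where the leading bit is 1):
  pos 0: 1111 XOR 1011 = 0100
  pos 1: 1000 XOR 1011 = 0011
  pos 3: 1100 XOR 1011 = 0111
  pos 4: 1110 XOR 1011 = 0101
  pos 5: 1010 XOR 1011 = 0001
Remainder (last 3 bits) = 010. This is the CRC / FCS.

010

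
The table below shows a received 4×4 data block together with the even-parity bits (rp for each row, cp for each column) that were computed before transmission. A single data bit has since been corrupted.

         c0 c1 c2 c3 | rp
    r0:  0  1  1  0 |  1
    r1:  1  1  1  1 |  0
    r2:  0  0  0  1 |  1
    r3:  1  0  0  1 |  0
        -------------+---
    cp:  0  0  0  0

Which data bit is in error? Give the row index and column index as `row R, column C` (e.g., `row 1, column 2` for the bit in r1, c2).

Recompute each row's even parity and compare to rp:
  r0: data parity 0, sent rp 1 → mismatch
  r1: data parity 0, sent rp 0 → ok
  r2: data parity 1, sent rp 1 → ok
  r3: data parity 0, sent rp 0 → ok
Recompute each column's even parity and compare to cp:
  c0: data parity 0, sent cp 0 → ok
  c1: data parity 0, sent cp 0 → ok
  c2: data parity 0, sent cp 0 → ok
  c3: data parity 1, sent cp 0 → mismatch
Exactly one row (r0) and one column (c3) fail → the flipped bit is at their intersection.

row 0, column 3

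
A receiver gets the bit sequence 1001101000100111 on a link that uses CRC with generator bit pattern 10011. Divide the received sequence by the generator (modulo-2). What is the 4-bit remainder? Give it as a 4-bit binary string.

Modulo-2 division of 1001101000100111 by 10011:
  pos 0: 10011 XOR 10011 = 00000
  pos 6: 10001 XOR 10011 = 00010
  pos 9: 10001 XOR 10011 = 00010
Remainder = 1011 (nonzero — an error is detected).

1011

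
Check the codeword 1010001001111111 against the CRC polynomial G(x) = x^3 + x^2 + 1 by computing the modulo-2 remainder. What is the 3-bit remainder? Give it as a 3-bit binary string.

000

Modulo-2 division of 1010001001111111 by 1101:
  pos 0: 1010 XOR 1101 = 0111
  pos 1: 1110 XOR 1101 = 0011
  pos 3: 1101 XOR 1101 = 0000
  pos 9: 1111 XOR 1101 = 0010
  pos 11: 1011 XOR 1101 = 0110
  pos 12: 1101 XOR 1101 = 0000
Remainder = 000 (zero — the frame passes the CRC check).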